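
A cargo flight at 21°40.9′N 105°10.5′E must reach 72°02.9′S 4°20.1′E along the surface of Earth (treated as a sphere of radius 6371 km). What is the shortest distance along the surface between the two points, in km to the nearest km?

Let φ₁ = 0.3784 rad, φ₂ = -1.2575 rad, and Δλ = -1.7600 rad.
cos c = sin φ₁ sin φ₂ + cos φ₁ cos φ₂ cos Δλ = (0.3694)(-0.9513) + (0.9293)(0.3082)(-0.1881) = -0.40533,
so c = arccos(-0.40533) = 1.98813 rad.
Distance = R·c = 6371 × 1.9881 ≈ 12666 km.

12666 km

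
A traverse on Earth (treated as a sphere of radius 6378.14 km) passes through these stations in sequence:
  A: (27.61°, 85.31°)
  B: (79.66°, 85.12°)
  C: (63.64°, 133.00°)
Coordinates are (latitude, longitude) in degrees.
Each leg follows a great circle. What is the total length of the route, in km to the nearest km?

8108 km

Leg A→B: central angle 0.9084 rad, distance 5794.2 km.
Leg B→C: central angle 0.3628 rad, distance 2313.7 km.
Total: 5794.2 + 2313.7 ≈ 8108 km.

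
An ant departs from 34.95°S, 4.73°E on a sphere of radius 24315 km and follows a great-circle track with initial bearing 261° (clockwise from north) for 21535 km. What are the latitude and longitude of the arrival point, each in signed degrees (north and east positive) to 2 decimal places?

Angular distance δ = d/R = 21535/24315 = 0.88567 rad; initial bearing θ = 4.5553 rad.
sin φ₂ = sin φ₁ cos δ + cos φ₁ sin δ cos θ = (-0.5729)(0.6328) + (0.8197)(0.7743)(-0.1564) = -0.4618, so φ₂ = -27.50°.
Δλ = atan2(sin θ sin δ cos φ₁, cos δ − sin φ₁ sin φ₂) = atan2(-0.6269, 0.3682) = -59.569°.
λ₂ = 4.730° − 59.569° = -54.84°.

-27.50°, -54.84°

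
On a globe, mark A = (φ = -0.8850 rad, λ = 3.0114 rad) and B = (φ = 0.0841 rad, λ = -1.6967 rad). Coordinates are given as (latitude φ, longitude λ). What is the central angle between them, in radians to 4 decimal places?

1.6386 rad

Let φ₁ = -0.8850 rad, φ₂ = 0.0841 rad, and Δλ = 1.5751 rad.
Haversine: a = sin²(Δφ/2) + cos φ₁ cos φ₂ sin²(Δλ/2) = 0.2170 + (0.6333)(0.9965)(0.5021) = 0.53386.
Central angle c = 2·arcsin(√a) = 1.63856 rad.
So the angular separation is 1.6386 rad.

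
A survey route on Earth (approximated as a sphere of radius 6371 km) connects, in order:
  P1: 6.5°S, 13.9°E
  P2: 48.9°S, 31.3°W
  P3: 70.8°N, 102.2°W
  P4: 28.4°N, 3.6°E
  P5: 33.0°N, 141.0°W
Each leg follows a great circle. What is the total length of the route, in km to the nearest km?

Leg P1→P2: central angle 0.9938 rad, distance 6331.3 km.
Leg P2→P3: central angle 2.2665 rad, distance 14439.7 km.
Leg P3→P4: central angle 1.1914 rad, distance 7590.1 km.
Leg P4→P5: central angle 1.9202 rad, distance 12233.4 km.
Total: 6331.3 + 14439.7 + 7590.1 + 12233.4 ≈ 40594 km.

40594 km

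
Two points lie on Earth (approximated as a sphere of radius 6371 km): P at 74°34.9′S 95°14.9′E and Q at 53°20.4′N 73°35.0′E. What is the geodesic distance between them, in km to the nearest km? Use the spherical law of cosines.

14315 km

With latitudes φ₁ = -74.582°, φ₂ = 53.340° and longitude difference Δλ = -21.665°:
cos c = sin φ₁ sin φ₂ + cos φ₁ cos φ₂ cos Δλ = (-0.9640)(0.8022) + (0.2659)(0.5971)(0.9294) = -0.62580,
so c = arccos(-0.62580) = 2.24695 rad.
Distance = R·c = 6371 × 2.2469 ≈ 14315 km.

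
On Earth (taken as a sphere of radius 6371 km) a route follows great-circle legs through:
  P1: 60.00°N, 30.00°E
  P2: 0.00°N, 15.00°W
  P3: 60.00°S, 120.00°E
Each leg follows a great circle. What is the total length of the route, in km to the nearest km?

20015 km

Leg P1→P2: central angle 1.2094 rad, distance 7705.3 km.
Leg P2→P3: central angle 1.9322 rad, distance 12309.8 km.
Total: 7705.3 + 12309.8 ≈ 20015 km.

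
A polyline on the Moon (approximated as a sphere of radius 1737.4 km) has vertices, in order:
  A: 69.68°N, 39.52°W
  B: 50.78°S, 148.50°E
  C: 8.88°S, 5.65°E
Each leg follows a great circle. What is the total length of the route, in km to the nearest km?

8277 km

Leg A→B: central angle 2.8052 rad, distance 4873.7 km.
Leg B→C: central angle 1.9588 rad, distance 3403.2 km.
Total: 4873.7 + 3403.2 ≈ 8277 km.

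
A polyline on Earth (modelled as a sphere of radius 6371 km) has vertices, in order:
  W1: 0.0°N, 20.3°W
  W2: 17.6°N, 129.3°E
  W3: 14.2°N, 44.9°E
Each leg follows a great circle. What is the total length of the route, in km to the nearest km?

25112 km

Leg W1→W2: central angle 2.5360 rad, distance 16156.6 km.
Leg W2→W3: central angle 1.4057 rad, distance 8955.7 km.
Total: 16156.6 + 8955.7 ≈ 25112 km.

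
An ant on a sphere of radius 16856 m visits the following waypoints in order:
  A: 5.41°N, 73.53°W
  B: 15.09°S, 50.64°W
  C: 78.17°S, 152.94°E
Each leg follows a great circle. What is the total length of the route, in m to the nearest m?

Leg A→B: central angle 0.5336 rad, distance 8994.4 m.
Leg B→C: central angle 1.4973 rad, distance 25239.1 m.
Total: 8994.4 + 25239.1 ≈ 34234 m.

34234 m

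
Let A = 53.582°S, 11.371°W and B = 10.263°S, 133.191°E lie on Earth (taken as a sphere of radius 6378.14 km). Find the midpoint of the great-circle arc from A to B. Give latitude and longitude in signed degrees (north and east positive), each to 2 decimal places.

-58.29°, 98.66°

The central angle between A and B is δ = 1.9098 rad.
With f = 0.5, the slerp weights are sin((1−f)δ)/sin δ = 0.8655 and sin(fδ)/sin δ = 0.8655.
Weighted sum of the unit vectors: (0.8655)·(0.5820,-0.1170,-0.8047) + (0.8655)·(-0.6735,0.7174,-0.1782) = (-0.0792, 0.5196, -0.8507).
Converting back: φ = atan2(z, √(x²+y²)) = -58.29°, λ = atan2(y, x) = 98.66°.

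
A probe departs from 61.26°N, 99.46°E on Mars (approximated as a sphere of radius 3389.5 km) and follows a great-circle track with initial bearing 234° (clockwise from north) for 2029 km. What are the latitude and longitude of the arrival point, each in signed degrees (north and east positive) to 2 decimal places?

34.41°, 65.92°

Angular distance δ = d/R = 2029/3389.5 = 0.59861 rad; initial bearing θ = 4.0841 rad.
sin φ₂ = sin φ₁ cos δ + cos φ₁ sin δ cos θ = (0.8768)(0.8261) + (0.4808)(0.5635)(-0.5878) = 0.5651, so φ₂ = 34.41°.
Δλ = atan2(sin θ sin δ cos φ₁, cos δ − sin φ₁ sin φ₂) = atan2(-0.2192, 0.3306) = -33.543°.
λ₂ = 99.460° − 33.543° = 65.92°.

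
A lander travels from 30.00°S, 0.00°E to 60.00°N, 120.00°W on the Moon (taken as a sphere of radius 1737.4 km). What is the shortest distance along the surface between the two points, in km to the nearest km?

3957 km

Let φ₁ = -0.5236 rad, φ₂ = 1.0472 rad, and Δλ = -2.0944 rad.
cos c = sin φ₁ sin φ₂ + cos φ₁ cos φ₂ cos Δλ = (-0.5000)(0.8660) + (0.8660)(0.5000)(-0.5000) = -0.64952,
so c = arccos(-0.64952) = 2.27775 rad.
Distance = R·c = 1737.4 × 2.2777 ≈ 3957 km.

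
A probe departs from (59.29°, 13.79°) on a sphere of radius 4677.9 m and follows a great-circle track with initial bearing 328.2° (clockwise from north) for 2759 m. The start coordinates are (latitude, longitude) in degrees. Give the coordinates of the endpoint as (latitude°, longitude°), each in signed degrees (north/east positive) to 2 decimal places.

Angular distance δ = d/R = 2759/4677.9 = 0.58979 rad; initial bearing θ = 5.7282 rad.
sin φ₂ = sin φ₁ cos δ + cos φ₁ sin δ cos θ = (0.8598)(0.8311) + (0.5107)(0.5562)(0.8499) = 0.9559, so φ₂ = 72.92°.
Δλ = atan2(sin θ sin δ cos φ₁, cos δ − sin φ₁ sin φ₂) = atan2(-0.1497, 0.0092) = -86.485°.
λ₂ = 13.790° − 86.485° = -72.70°.

72.92°, -72.70°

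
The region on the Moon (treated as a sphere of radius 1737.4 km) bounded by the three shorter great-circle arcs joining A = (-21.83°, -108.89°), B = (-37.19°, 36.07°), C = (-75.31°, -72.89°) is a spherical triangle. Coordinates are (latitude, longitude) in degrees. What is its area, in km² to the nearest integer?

Side lengths (central angles): a = 1.0250, b = 0.9883, c = 1.9614 rad; semiperimeter s = 1.9873.
By l'Huilier's theorem, tan(E/4) = √[tan(s/2) tan((s−a)/2) tan((s−b)/2) tan((s−c)/2)], giving spherical excess E = 0.3010 rad.
Area = E·R² = 0.3010 × (1737.4)² ≈ 908481 km².

908481 km²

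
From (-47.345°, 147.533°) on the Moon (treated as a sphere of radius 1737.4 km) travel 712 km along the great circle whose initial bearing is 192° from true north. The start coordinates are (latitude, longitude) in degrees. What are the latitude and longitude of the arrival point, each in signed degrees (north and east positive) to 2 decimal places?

-69.82°, 133.64°

Angular distance δ = d/R = 712/1737.4 = 0.40981 rad; initial bearing θ = 3.3510 rad.
sin φ₂ = sin φ₁ cos δ + cos φ₁ sin δ cos θ = (-0.7354)(0.9172) + (0.6776)(0.3984)(-0.9781) = -0.9386, so φ₂ = -69.82°.
Δλ = atan2(sin θ sin δ cos φ₁, cos δ − sin φ₁ sin φ₂) = atan2(-0.0561, 0.2269) = -13.895°.
λ₂ = 147.533° − 13.895° = 133.64°.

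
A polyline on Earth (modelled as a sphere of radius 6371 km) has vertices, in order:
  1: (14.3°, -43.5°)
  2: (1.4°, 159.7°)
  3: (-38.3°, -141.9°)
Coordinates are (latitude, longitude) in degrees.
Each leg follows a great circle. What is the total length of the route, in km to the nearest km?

24335 km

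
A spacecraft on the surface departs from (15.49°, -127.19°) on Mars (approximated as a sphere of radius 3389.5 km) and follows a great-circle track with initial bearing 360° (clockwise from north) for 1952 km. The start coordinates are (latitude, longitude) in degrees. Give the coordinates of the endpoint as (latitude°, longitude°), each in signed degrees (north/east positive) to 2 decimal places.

Angular distance δ = d/R = 1952/3389.5 = 0.57590 rad; initial bearing θ = 6.2832 rad.
sin φ₂ = sin φ₁ cos δ + cos φ₁ sin δ cos θ = (0.2671)(0.8387) + (0.9637)(0.5446)(1.0000) = 0.7488, so φ₂ = 48.49°.
Δλ = atan2(sin θ sin δ cos φ₁, cos δ − sin φ₁ sin φ₂) = atan2(-0.0000, 0.6387) = -0.000°.
λ₂ = -127.190° − 0.000° = -127.19°.

48.49°, -127.19°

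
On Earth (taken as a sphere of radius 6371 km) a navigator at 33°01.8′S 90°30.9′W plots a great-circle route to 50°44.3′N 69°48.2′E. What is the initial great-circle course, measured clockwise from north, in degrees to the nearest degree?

33°

With φ₁ = -0.5765, φ₂ = 0.8856, Δλ = 2.7981 rad, the forward-azimuth formula gives
θ = atan2( sin Δλ cos φ₂ , cos φ₁ sin φ₂ − sin φ₁ cos φ₂ cos Δλ ) = atan2(0.2131, 0.3243) = 33.31°.
So the initial bearing is 33°.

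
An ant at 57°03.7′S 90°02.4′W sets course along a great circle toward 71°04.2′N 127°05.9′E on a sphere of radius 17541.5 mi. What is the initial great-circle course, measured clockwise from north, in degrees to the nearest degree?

327°

Δλ = -142.862° = -2.4934 rad.
y = sin Δλ · cos φ₂ = (-0.6037)(0.3244) = -0.1959
x = cos φ₁ sin φ₂ − sin φ₁ cos φ₂ cos Δλ = (0.5437)(0.9459) − (-0.8393)(0.3244)(-0.7972) = 0.2973
θ = atan2(y, x) = -33.38°; adding 360° gives 327°.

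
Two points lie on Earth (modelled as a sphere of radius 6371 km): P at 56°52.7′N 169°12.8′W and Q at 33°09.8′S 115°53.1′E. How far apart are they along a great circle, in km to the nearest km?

With latitudes φ₁ = 56.878°, φ₂ = -33.163° and longitude difference Δλ = -74.902°:
cos c = sin φ₁ sin φ₂ + cos φ₁ cos φ₂ cos Δλ = (0.8375)(-0.5470) + (0.5464)(0.8371)(0.2605) = -0.33900,
so c = arccos(-0.33900) = 1.91665 rad.
Distance = R·c = 6371 × 1.9166 ≈ 12211 km.

12211 km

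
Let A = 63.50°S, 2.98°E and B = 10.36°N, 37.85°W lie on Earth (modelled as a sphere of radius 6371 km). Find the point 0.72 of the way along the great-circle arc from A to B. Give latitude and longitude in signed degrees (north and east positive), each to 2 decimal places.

Central angle δ = 1.3988 rad. Interpolating on the sphere with fraction f = 0.72:
P = [sin((1−f)δ)·A + sin(fδ)·B] / sin δ = 0.3874·A + 0.8580·B in Cartesian coordinates,
giving P = (0.8391, -0.5089, -0.1924), i.e. latitude -11.10°, longitude -31.24°.

-11.10°, -31.24°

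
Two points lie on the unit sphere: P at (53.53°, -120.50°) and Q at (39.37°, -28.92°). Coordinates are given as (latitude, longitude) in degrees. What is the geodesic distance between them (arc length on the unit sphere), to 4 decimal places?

1.0502

With latitudes φ₁ = 53.530°, φ₂ = 39.370° and longitude difference Δλ = 91.580°:
cos c = sin φ₁ sin φ₂ + cos φ₁ cos φ₂ cos Δλ = (0.8042)(0.6343) + (0.5944)(0.7731)(-0.0276) = 0.49743,
so c = arccos(0.49743) = 1.05016 rad.
On the unit sphere the arc length equals the central angle: 1.0502.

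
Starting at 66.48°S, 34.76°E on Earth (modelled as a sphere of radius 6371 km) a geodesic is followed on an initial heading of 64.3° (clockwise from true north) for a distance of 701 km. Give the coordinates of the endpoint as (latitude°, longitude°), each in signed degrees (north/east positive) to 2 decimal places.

Angular distance δ = d/R = 701/6371 = 0.11003 rad; initial bearing θ = 1.1222 rad.
sin φ₂ = sin φ₁ cos δ + cos φ₁ sin δ cos θ = (-0.9169)(0.9940) + (0.3991)(0.1098)(0.4337) = -0.8924, so φ₂ = -63.17°.
Δλ = atan2(sin θ sin δ cos φ₁, cos δ − sin φ₁ sin φ₂) = atan2(0.0395, 0.1757) = 12.665°.
λ₂ = 34.760° + 12.665° = 47.42°.

-63.17°, 47.42°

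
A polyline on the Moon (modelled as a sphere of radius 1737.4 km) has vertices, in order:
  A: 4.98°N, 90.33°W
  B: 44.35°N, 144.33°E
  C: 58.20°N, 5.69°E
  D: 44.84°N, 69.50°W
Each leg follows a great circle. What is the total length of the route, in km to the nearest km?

6927 km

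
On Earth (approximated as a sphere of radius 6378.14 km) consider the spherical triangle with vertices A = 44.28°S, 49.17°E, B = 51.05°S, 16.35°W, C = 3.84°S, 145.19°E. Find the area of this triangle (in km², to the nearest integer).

29609700 km²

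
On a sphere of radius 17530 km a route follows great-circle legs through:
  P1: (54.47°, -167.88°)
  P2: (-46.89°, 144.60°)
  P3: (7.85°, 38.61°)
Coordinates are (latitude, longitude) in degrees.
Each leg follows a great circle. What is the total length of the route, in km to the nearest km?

65980 km

Leg P1→P2: central angle 1.9028 rad, distance 33355.6 km.
Leg P2→P3: central angle 1.8611 rad, distance 32624.3 km.
Total: 33355.6 + 32624.3 ≈ 65980 km.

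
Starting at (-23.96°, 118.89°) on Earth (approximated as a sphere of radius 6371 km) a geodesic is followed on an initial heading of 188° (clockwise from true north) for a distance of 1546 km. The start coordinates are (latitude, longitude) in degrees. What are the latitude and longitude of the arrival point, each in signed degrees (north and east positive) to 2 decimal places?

Angular distance δ = d/R = 1546/6371 = 0.24266 rad; initial bearing θ = 3.2812 rad.
sin φ₂ = sin φ₁ cos δ + cos φ₁ sin δ cos θ = (-0.4061)(0.9707) + (0.9138)(0.2403)(-0.9903) = -0.6116, so φ₂ = -37.71°.
Δλ = atan2(sin θ sin δ cos φ₁, cos δ − sin φ₁ sin φ₂) = atan2(-0.0306, 0.7223) = -2.423°.
λ₂ = 118.890° − 2.423° = 116.47°.

-37.71°, 116.47°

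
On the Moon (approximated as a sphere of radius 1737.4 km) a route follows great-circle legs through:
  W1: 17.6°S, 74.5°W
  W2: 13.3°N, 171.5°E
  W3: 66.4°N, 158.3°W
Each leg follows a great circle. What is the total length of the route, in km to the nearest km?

5256 km

Leg W1→W2: central angle 2.0340 rad, distance 3534.0 km.
Leg W2→W3: central angle 0.9914 rad, distance 1722.4 km.
Total: 3534.0 + 1722.4 ≈ 5256 km.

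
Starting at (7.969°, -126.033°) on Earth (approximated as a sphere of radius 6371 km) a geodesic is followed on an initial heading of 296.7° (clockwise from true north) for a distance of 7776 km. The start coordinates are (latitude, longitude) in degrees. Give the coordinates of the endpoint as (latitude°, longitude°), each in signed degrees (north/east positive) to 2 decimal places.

Angular distance δ = d/R = 7776/6371 = 1.22053 rad; initial bearing θ = 5.1784 rad.
sin φ₂ = sin φ₁ cos δ + cos φ₁ sin δ cos θ = (0.1386)(0.3431) + (0.9903)(0.9393)(0.4493) = 0.4655, so φ₂ = 27.74°.
Δλ = atan2(sin θ sin δ cos φ₁, cos δ − sin φ₁ sin φ₂) = atan2(-0.8310, 0.2786) = -71.466°.
λ₂ = -126.033° − 71.466° = -197.50° → 162.50° after wrapping to (−180°, 180°].

27.74°, 162.50°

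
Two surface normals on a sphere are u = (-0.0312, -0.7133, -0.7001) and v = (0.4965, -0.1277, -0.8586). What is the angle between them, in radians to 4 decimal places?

0.8275 rad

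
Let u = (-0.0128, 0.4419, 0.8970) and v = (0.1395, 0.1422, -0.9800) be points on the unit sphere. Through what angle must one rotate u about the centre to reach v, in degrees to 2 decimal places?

u·v = -0.8180; |u| = 1.0000, |v| = 1.0000.
cos θ = (u·v)/(|u||v|) = -0.8180, so θ = 144.88°.

144.88°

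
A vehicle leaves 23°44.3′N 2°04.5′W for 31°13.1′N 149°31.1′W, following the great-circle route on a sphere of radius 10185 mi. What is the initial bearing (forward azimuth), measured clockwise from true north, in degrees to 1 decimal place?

329.0°

With φ₁ = 0.4143, φ₂ = 0.5449, Δλ = -2.5734 rad, the forward-azimuth formula gives
θ = atan2( sin Δλ cos φ₂ , cos φ₁ sin φ₂ − sin φ₁ cos φ₂ cos Δλ ) = atan2(-0.4602, 0.7646) = -31.04°.
Adding 360° brings this into [0°, 360°): 329.0°.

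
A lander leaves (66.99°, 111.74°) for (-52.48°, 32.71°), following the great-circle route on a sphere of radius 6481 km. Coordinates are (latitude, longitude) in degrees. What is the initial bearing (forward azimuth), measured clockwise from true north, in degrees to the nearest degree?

With φ₁ = 1.1692, φ₂ = -0.9159, Δλ = -1.3793 rad, the forward-azimuth formula gives
θ = atan2( sin Δλ cos φ₂ , cos φ₁ sin φ₂ − sin φ₁ cos φ₂ cos Δλ ) = atan2(-0.5979, -0.4167) = -124.87°.
Adding 360° brings this into [0°, 360°): 235°.

235°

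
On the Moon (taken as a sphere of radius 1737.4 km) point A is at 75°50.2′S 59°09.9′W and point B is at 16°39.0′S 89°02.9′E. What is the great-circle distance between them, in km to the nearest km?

2592 km

In radians: φ₁ = -1.3236, φ₂ = -0.2906, Δλ = 148.213° = 2.5868 rad.
Haversine: a = sin²(Δφ/2) + cos φ₁ cos φ₂ sin²(Δλ/2) = 0.2439 + (0.2447)(0.9581)(0.9250) = 0.46073.
Central angle c = 2·arcsin(√a) = 1.49217 rad.
Distance = R·c = 1737.4 × 1.4922 ≈ 2592 km.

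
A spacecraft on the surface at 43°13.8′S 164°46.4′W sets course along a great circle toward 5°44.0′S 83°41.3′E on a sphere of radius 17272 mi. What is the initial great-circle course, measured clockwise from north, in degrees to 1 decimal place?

With φ₁ = -0.7545, φ₂ = -0.1001, Δλ = -1.9467 rad, the forward-azimuth formula gives
θ = atan2( sin Δλ cos φ₂ , cos φ₁ sin φ₂ − sin φ₁ cos φ₂ cos Δλ ) = atan2(-0.9255, -0.3230) = -109.24°.
Adding 360° brings this into [0°, 360°): 250.8°.

250.8°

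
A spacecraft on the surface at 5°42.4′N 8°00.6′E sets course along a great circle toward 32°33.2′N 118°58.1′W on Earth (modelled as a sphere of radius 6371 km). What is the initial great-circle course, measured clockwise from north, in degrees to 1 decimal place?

With φ₁ = 0.0996, φ₂ = 0.5682, Δλ = -2.2162 rad, the forward-azimuth formula gives
θ = atan2( sin Δλ cos φ₂ , cos φ₁ sin φ₂ − sin φ₁ cos φ₂ cos Δλ ) = atan2(-0.6734, 0.5858) = -48.98°.
Adding 360° brings this into [0°, 360°): 311.0°.

311.0°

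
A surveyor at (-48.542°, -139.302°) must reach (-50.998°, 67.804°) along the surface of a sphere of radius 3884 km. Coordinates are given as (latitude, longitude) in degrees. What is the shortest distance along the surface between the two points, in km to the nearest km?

In radians: φ₁ = -0.8472, φ₂ = -0.8901, Δλ = -152.894° = -2.6685 rad.
Haversine: a = sin²(Δφ/2) + cos φ₁ cos φ₂ sin²(Δλ/2) = 0.0005 + (0.6621)(0.6293)(0.9451) = 0.39425.
Central angle c = 2·arcsin(√a) = 1.35769 rad.
Distance = R·c = 3884 × 1.3577 ≈ 5273 km.

5273 km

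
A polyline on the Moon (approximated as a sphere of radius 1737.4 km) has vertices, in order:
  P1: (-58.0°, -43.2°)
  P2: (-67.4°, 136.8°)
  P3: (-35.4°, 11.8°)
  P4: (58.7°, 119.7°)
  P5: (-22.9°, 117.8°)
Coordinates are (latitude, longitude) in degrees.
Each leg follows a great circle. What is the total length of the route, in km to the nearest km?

10131 km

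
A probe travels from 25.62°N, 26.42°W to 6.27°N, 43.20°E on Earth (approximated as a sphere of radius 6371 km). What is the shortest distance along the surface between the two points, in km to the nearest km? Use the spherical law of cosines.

Let φ₁ = 0.4472 rad, φ₂ = 0.1094 rad, and Δλ = 1.2151 rad.
cos c = sin φ₁ sin φ₂ + cos φ₁ cos φ₂ cos Δλ = (0.4324)(0.1092) + (0.9017)(0.9940)(0.3482) = 0.35935,
so c = arccos(0.35935) = 1.20322 rad.
Distance = R·c = 6371 × 1.2032 ≈ 7666 km.

7666 km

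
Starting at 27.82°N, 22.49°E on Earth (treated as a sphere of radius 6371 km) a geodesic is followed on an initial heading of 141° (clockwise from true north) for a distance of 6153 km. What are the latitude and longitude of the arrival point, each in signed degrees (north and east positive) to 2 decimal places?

Angular distance δ = d/R = 6153/6371 = 0.96578 rad; initial bearing θ = 2.4609 rad.
sin φ₂ = sin φ₁ cos δ + cos φ₁ sin δ cos θ = (0.4667)(0.5688) + (0.8844)(0.8225)(-0.7771) = -0.2999, so φ₂ = -17.45°.
Δλ = atan2(sin θ sin δ cos φ₁, cos δ − sin φ₁ sin φ₂) = atan2(0.4578, 0.7087) = 32.860°.
λ₂ = 22.490° + 32.860° = 55.35°.

-17.45°, 55.35°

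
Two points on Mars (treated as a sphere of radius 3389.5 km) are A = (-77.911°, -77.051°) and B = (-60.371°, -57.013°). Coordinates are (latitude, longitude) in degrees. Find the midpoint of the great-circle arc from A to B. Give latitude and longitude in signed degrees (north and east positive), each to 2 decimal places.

-69.38°, -62.94°

Central angle δ = 0.3263 rad. Interpolating on the sphere with fraction f = 0.5:
P = [sin((1−f)δ)·A + sin(fδ)·B] / sin δ = 0.5067·A + 0.5067·B in Cartesian coordinates,
giving P = (0.1602, -0.3136, -0.9360), i.e. latitude -69.38°, longitude -62.94°.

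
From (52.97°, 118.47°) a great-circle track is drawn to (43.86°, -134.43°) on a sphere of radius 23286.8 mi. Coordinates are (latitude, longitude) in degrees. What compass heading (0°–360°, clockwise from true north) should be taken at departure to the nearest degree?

Δλ = 107.100° = 1.8692 rad.
y = sin Δλ · cos φ₂ = (0.9558)(0.7210) = 0.6892
x = cos φ₁ sin φ₂ − sin φ₁ cos φ₂ cos Δλ = (0.6022)(0.6929) − (0.7983)(0.7210)(-0.2940) = 0.5865
θ = atan2(y, x) = 49.60°, so the bearing is 50°.

50°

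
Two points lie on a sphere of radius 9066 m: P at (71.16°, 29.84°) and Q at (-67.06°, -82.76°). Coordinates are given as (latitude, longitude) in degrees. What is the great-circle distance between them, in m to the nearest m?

Let φ₁ = 1.2420 rad, φ₂ = -1.1704 rad, and Δλ = -1.9652 rad.
cos c = sin φ₁ sin φ₂ + cos φ₁ cos φ₂ cos Δλ = (0.9464)(-0.9209) + (0.3229)(0.3898)(-0.3843) = -0.91994,
so c = arccos(-0.91994) = 2.73874 rad.
Distance = R·c = 9066 × 2.7387 ≈ 24829 m.

24829 m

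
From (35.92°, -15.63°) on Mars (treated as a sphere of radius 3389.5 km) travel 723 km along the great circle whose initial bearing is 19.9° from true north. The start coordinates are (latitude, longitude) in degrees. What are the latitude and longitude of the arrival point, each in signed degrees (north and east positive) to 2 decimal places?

47.27°, -9.53°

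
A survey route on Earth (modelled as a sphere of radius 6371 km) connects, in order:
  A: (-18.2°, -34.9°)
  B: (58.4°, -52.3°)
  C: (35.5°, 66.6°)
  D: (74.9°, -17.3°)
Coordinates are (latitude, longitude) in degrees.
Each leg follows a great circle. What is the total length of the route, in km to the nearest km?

Leg A→B: central angle 1.3603 rad, distance 8666.3 km.
Leg B→C: central angle 1.2782 rad, distance 8143.4 km.
Leg C→D: central angle 0.9481 rad, distance 6040.6 km.
Total: 8666.3 + 8143.4 + 6040.6 ≈ 22850 km.

22850 km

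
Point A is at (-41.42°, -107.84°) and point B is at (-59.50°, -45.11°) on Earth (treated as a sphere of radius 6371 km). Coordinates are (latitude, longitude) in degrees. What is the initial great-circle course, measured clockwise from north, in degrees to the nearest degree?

137°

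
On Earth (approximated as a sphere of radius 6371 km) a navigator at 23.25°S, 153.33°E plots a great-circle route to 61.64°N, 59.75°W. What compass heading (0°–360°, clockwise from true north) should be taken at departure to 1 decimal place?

21.7°

With φ₁ = -0.4058, φ₂ = 1.0758, Δλ = 2.5642 rad, the forward-azimuth formula gives
θ = atan2( sin Δλ cos φ₂ , cos φ₁ sin φ₂ − sin φ₁ cos φ₂ cos Δλ ) = atan2(0.2593, 0.6514) = 21.70°.
So the initial bearing is 21.7°.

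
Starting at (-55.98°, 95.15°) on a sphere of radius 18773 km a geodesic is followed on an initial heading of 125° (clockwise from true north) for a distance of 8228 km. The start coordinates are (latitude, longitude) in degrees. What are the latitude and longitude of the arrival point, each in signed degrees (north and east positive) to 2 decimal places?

Angular distance δ = d/R = 8228/18773 = 0.43829 rad; initial bearing θ = 2.1817 rad.
sin φ₂ = sin φ₁ cos δ + cos φ₁ sin δ cos θ = (-0.8288)(0.9055) + (0.5595)(0.4244)(-0.5736) = -0.8867, so φ₂ = -62.46°.
Δλ = atan2(sin θ sin δ cos φ₁, cos δ − sin φ₁ sin φ₂) = atan2(0.1945, 0.1706) = 48.753°.
λ₂ = 95.150° + 48.753° = 143.90°.

-62.46°, 143.90°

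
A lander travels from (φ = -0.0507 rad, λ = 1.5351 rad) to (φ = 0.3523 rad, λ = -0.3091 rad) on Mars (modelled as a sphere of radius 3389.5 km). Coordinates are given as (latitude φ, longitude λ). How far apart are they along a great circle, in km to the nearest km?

6253 km

In radians: φ₁ = -0.0507, φ₂ = 0.3523, Δλ = -105.665° = -1.8442 rad.
Haversine: a = sin²(Δφ/2) + cos φ₁ cos φ₂ sin²(Δλ/2) = 0.0401 + (0.9987)(0.9386)(0.6350) = 0.63529.
Central angle c = 2·arcsin(√a) = 1.84480 rad.
Distance = R·c = 3389.5 × 1.8448 ≈ 6253 km.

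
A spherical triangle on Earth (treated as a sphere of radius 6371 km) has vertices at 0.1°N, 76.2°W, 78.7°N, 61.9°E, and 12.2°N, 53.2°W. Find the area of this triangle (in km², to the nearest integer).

Side lengths (central angles): a = 1.4445, b = 0.4508, c = 1.7154 rad; semiperimeter s = 1.8054.
By l'Huilier's theorem, tan(E/4) = √[tan(s/2) tan((s−a)/2) tan((s−b)/2) tan((s−c)/2)], giving spherical excess E = 0.3648 rad.
Area = E·R² = 0.3648 × (6371)² ≈ 14808296 km².

14808296 km²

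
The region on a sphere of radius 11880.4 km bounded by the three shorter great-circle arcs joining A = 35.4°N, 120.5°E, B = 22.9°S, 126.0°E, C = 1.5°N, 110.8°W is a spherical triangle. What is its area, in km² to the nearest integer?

263984318 km²

Side lengths (central angles): a = 2.1111, b = 2.0878, c = 1.0216 rad; semiperimeter s = 2.6103.
By l'Huilier's theorem, tan(E/4) = √[tan(s/2) tan((s−a)/2) tan((s−b)/2) tan((s−c)/2)], giving spherical excess E = 1.8703 rad.
Area = E·R² = 1.8703 × (11880.4)² ≈ 263984318 km².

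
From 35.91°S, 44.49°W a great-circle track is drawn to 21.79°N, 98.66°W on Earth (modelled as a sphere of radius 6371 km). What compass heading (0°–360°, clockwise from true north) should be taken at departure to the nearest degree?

309°

Δλ = -54.170° = -0.9454 rad.
y = sin Δλ · cos φ₂ = (-0.8108)(0.9286) = -0.7528
x = cos φ₁ sin φ₂ − sin φ₁ cos φ₂ cos Δλ = (0.8099)(0.3712) − (-0.5865)(0.9286)(0.5854) = 0.6195
θ = atan2(y, x) = -50.55°; adding 360° gives 309°.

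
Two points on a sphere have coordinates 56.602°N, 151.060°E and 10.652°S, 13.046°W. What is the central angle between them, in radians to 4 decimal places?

2.3112 rad

With latitudes φ₁ = 56.602°, φ₂ = -10.652° and longitude difference Δλ = -164.106°:
cos c = sin φ₁ sin φ₂ + cos φ₁ cos φ₂ cos Δλ = (0.8349)(-0.1848) + (0.5505)(0.9828)(-0.9618) = -0.67460,
so c = arccos(-0.67460) = 2.31123 rad.
So the angular separation is 2.3112 rad.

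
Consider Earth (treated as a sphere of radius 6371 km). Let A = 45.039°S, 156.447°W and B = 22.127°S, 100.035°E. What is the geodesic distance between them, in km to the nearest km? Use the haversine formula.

9283 km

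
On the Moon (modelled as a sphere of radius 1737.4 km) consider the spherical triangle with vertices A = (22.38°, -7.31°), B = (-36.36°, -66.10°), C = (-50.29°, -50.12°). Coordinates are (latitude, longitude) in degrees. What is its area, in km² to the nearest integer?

Side lengths (central angles): a = 0.3153, b = 1.4298, c = 1.4100 rad; semiperimeter s = 1.5775.
By l'Huilier's theorem, tan(E/4) = √[tan(s/2) tan((s−a)/2) tan((s−b)/2) tan((s−c)/2)], giving spherical excess E = 0.2701 rad.
Area = E·R² = 0.2701 × (1737.4)² ≈ 815190 km².

815190 km²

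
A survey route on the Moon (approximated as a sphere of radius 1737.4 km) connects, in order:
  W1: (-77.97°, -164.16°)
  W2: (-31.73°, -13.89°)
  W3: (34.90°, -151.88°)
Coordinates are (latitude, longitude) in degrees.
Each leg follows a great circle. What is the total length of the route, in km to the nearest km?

Leg W1→W2: central angle 1.2021 rad, distance 2088.5 km.
Leg W2→W3: central angle 2.5308 rad, distance 4397.1 km.
Total: 2088.5 + 4397.1 ≈ 6486 km.

6486 km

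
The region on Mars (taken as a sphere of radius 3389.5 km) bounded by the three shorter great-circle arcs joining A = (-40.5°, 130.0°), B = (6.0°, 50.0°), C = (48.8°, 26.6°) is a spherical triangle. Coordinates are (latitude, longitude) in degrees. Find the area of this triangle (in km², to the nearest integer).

6676594 km²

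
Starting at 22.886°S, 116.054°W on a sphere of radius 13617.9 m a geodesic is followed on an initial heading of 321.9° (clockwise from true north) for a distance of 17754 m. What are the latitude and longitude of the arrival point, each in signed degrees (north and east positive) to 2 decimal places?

36.63°, -163.92°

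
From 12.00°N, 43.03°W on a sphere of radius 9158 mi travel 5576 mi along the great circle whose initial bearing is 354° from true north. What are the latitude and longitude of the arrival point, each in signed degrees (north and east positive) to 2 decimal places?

46.63°, -48.02°

Angular distance δ = d/R = 5576/9158 = 0.60887 rad; initial bearing θ = 6.1785 rad.
sin φ₂ = sin φ₁ cos δ + cos φ₁ sin δ cos θ = (0.2079)(0.8203) + (0.9781)(0.5719)(0.9945) = 0.7269, so φ₂ = 46.63°.
Δλ = atan2(sin θ sin δ cos φ₁, cos δ − sin φ₁ sin φ₂) = atan2(-0.0585, 0.6692) = -4.994°.
λ₂ = -43.030° − 4.994° = -48.02°.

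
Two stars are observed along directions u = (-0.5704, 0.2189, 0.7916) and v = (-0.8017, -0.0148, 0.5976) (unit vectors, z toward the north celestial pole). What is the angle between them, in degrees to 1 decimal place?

22.0°

u·v = 0.9271; |u| = 1.0000, |v| = 1.0000.
cos θ = (u·v)/(|u||v|) = 0.9271, so θ = 22.0°.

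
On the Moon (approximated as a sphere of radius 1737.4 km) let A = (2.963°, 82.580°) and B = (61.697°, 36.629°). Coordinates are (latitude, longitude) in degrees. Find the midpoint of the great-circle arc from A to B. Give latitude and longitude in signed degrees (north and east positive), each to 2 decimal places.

Central angle δ = 1.1867 rad. Interpolating on the sphere with fraction f = 0.5:
P = [sin((1−f)δ)·A + sin(fδ)·B] / sin δ = 0.6031·A + 0.6031·B in Cartesian coordinates,
giving P = (0.3073, 0.7678, 0.5622), i.e. latitude 34.21°, longitude 68.19°.

34.21°, 68.19°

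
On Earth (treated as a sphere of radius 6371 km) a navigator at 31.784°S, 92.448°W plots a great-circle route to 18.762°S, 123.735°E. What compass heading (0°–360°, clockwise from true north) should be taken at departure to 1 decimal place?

219.6°

Δλ = -143.817° = -2.5101 rad.
y = sin Δλ · cos φ₂ = (-0.5904)(0.9469) = -0.5590
x = cos φ₁ sin φ₂ − sin φ₁ cos φ₂ cos Δλ = (0.8500)(-0.3216) − (-0.5267)(0.9469)(-0.8071) = -0.6759
θ = atan2(y, x) = -140.41°; adding 360° gives 219.6°.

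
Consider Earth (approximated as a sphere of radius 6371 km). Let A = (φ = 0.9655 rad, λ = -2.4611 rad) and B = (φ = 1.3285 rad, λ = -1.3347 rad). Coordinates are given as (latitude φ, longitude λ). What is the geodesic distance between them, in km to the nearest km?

3449 km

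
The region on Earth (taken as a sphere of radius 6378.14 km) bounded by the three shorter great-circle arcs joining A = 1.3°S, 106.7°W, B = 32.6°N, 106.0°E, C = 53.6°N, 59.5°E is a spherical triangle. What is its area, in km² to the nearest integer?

Side lengths (central angles): a = 0.6797, b = 2.2073, c = 2.3760 rad; semiperimeter s = 2.6315.
By l'Huilier's theorem, tan(E/4) = √[tan(s/2) tan((s−a)/2) tan((s−b)/2) tan((s−c)/2)], giving spherical excess E = 1.5080 rad.
Area = E·R² = 1.5080 × (6378.14)² ≈ 61347217 km².

61347217 km²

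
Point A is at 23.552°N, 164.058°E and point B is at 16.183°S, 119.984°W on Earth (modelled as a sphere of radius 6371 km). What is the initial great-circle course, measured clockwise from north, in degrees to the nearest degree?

111°

With φ₁ = 0.4111, φ₂ = -0.2824, Δλ = 1.3257 rad, the forward-azimuth formula gives
θ = atan2( sin Δλ cos φ₂ , cos φ₁ sin φ₂ − sin φ₁ cos φ₂ cos Δλ ) = atan2(0.9317, -0.3486) = 110.51°.
So the initial bearing is 111°.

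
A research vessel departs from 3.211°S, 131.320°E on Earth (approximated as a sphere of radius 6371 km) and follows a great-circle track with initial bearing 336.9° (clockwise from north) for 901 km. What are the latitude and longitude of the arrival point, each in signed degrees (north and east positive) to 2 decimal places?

4.24°, 128.14°

Angular distance δ = d/R = 901/6371 = 0.14142 rad; initial bearing θ = 5.8800 rad.
sin φ₂ = sin φ₁ cos δ + cos φ₁ sin δ cos θ = (-0.0560)(0.9900) + (0.9984)(0.1410)(0.9198) = 0.0740, so φ₂ = 4.24°.
Δλ = atan2(sin θ sin δ cos φ₁, cos δ − sin φ₁ sin φ₂) = atan2(-0.0552, 0.9942) = -3.179°.
λ₂ = 131.320° − 3.179° = 128.14°.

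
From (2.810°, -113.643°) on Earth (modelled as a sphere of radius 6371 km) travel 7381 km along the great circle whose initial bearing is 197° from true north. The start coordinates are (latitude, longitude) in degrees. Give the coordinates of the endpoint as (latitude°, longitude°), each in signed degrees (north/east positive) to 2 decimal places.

Angular distance δ = d/R = 7381/6371 = 1.15853 rad; initial bearing θ = 3.4383 rad.
sin φ₂ = sin φ₁ cos δ + cos φ₁ sin δ cos θ = (0.0490)(0.4007) + (0.9988)(0.9162)(-0.9563) = -0.8555, so φ₂ = -58.81°.
Δλ = atan2(sin θ sin δ cos φ₁, cos δ − sin φ₁ sin φ₂) = atan2(-0.2676, 0.4426) = -31.152°.
λ₂ = -113.643° − 31.152° = -144.79°.

-58.81°, -144.79°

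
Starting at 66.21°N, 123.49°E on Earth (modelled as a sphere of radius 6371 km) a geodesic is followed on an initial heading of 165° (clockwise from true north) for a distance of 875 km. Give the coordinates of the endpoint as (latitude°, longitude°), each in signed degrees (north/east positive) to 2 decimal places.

58.55°, 127.38°

Angular distance δ = d/R = 875/6371 = 0.13734 rad; initial bearing θ = 2.8798 rad.
sin φ₂ = sin φ₁ cos δ + cos φ₁ sin δ cos θ = (0.9150)(0.9906) + (0.4034)(0.1369)(-0.9659) = 0.8531, so φ₂ = 58.55°.
Δλ = atan2(sin θ sin δ cos φ₁, cos δ − sin φ₁ sin φ₂) = atan2(0.0143, 0.2100) = 3.894°.
λ₂ = 123.490° + 3.894° = 127.38°.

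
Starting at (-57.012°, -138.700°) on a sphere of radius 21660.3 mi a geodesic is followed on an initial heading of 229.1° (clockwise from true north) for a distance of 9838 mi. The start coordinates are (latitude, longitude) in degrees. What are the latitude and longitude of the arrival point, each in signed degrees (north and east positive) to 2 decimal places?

-65.53°, 168.13°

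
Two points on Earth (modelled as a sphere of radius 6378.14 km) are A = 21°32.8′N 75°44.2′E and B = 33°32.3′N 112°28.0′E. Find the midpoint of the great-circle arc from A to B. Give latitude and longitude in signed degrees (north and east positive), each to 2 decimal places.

Central angle δ = 0.6019 rad. Interpolating on the sphere with fraction f = 0.5:
P = [sin((1−f)δ)·A + sin(fδ)·B] / sin δ = 0.5235·A + 0.5235·B in Cartesian coordinates,
giving P = (-0.0468, 0.8752, 0.4815), i.e. latitude 28.78°, longitude 93.06°.

28.78°, 93.06°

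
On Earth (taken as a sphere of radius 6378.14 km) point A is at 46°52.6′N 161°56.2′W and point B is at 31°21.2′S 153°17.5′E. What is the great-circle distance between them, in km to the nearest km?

9798 km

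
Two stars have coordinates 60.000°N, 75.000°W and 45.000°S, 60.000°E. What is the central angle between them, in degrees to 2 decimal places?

149.58°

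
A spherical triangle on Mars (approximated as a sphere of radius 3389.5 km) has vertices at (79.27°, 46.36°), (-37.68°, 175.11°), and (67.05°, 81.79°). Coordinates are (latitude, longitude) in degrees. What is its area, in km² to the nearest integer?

5583917 km²

Side lengths (central angles): a = 2.1904, b = 0.2695, c = 2.3362 rad; semiperimeter s = 2.3981.
By l'Huilier's theorem, tan(E/4) = √[tan(s/2) tan((s−a)/2) tan((s−b)/2) tan((s−c)/2)], giving spherical excess E = 0.4860 rad.
Area = E·R² = 0.4860 × (3389.5)² ≈ 5583917 km².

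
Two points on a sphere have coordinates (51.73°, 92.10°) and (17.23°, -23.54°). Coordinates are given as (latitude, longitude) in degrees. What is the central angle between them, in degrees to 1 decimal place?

In radians: φ₁ = 0.9029, φ₂ = 0.3007, Δλ = -115.640° = -2.0183 rad.
cos c = sin φ₁ sin φ₂ + cos φ₁ cos φ₂ cos Δλ = (0.7851)(0.2962) + (0.6194)(0.9551)(-0.4327) = -0.02343,
so c = arccos(-0.02343) = 1.59423 rad.
So the angular separation is 91.3°.

91.3°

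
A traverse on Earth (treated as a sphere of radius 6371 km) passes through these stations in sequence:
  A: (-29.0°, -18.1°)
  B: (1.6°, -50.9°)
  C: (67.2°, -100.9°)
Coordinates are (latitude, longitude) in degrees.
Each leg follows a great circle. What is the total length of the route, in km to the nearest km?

13109 km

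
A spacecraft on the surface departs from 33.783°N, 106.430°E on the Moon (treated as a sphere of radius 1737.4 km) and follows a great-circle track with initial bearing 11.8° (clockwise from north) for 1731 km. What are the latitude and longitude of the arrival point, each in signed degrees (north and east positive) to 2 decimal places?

80.11°, -161.81°

Angular distance δ = d/R = 1731/1737.4 = 0.99632 rad; initial bearing θ = 0.2059 rad.
sin φ₂ = sin φ₁ cos δ + cos φ₁ sin δ cos θ = (0.5560)(0.5434) + (0.8311)(0.8395)(0.9789) = 0.9851, so φ₂ = 80.11°.
Δλ = atan2(sin θ sin δ cos φ₁, cos δ − sin φ₁ sin φ₂) = atan2(0.1427, -0.0044) = 91.762°.
λ₂ = 106.430° + 91.762° = 198.19° → -161.81° after wrapping to (−180°, 180°].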